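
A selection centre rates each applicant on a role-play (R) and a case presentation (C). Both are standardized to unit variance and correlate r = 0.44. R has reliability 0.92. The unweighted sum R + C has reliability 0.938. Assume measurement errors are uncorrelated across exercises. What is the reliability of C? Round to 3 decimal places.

0.901

Var(R+C) = 2 + 2·0.44 = 2.880.
True-score variance = ρ_R + ρ_C + 2·0.44, so 0.938 = (0.92 + ρ_C + 0.88) / 2.880.
ρ_C = 0.938·2.880 − 0.92 − 0.88 = 0.901.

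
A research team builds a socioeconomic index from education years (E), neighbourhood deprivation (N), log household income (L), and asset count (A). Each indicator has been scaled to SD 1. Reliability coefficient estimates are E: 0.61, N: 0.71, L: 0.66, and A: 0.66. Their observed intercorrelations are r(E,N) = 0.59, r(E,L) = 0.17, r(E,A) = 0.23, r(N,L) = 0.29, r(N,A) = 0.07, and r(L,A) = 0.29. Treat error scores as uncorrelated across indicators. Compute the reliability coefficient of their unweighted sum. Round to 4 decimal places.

Var(E+N+L+A) = 4 + 2·[0.59 + 0.17 + 0.23 + 0.29 + 0.07 + 0.29] = 4 + 3.28 = 7.28.
Because errors are independent across components, Cov(Tᵢ,Tⱼ) = Cov(Xᵢ,Xⱼ); the off-diagonal part of the true-score variance is the same as above.
True-score variance = [0.61 + 0.71 + 0.66 + 0.66] + 3.28 = 2.64 + 3.28 = 5.92.
Reliability = 5.92 / 7.28 = 0.8132.

0.8132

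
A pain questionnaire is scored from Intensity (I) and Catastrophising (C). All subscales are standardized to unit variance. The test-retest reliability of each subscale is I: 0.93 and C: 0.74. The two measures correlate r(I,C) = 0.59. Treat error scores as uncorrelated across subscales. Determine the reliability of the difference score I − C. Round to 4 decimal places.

Var(I−C) = 1 + 1 − 2·0.59 = 2 − 1.18 = 0.82.
With uncorrelated errors the cross-covariances are all true-score covariance, so they carry over unchanged; only the diagonal terms shrink to ρᵢσᵢ².
True-score variance = [0.93 + 0.74] − 1.18 = 1.67 − 1.18 = 0.49.
Reliability = 0.49 / 0.82 = 0.5976.

0.5976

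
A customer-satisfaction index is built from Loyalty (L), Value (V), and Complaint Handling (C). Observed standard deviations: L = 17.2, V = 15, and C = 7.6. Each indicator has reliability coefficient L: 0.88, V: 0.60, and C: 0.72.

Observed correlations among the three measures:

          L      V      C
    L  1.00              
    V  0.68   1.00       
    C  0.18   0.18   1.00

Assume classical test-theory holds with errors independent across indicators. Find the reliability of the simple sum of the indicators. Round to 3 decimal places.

Var(L+V+C) = 17.2² + 15² + 7.6² + 2·[17.2·15·0.68 + 17.2·7.6·0.18 + 15·7.6·0.18] = 578.6 + 438.979 = 1017.58.
Because errors are independent across components, Cov(Tᵢ,Tⱼ) = Cov(Xᵢ,Xⱼ); the off-diagonal part of the true-score variance is the same as above.
True-score variance = [17.2²·0.88 + 15²·0.60 + 7.6²·0.72] + 438.979 = 436.926 + 438.979 = 875.906.
Reliability = 875.906 / 1017.58 = 0.861.

0.861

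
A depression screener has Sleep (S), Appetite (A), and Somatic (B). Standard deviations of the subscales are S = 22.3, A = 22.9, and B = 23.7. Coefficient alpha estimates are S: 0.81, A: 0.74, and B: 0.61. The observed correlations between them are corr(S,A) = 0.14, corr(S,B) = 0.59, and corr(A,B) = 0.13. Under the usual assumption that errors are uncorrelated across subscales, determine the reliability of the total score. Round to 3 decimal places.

0.819

Var(S+A+B) = 22.3² + 22.9² + 23.7² + 2·[22.3·22.9·0.14 + 22.3·23.7·0.59 + 22.9·23.7·0.13] = 1583.39 + 907.739 = 2491.13.
With uncorrelated errors the cross-covariances are all true-score covariance, so they carry over unchanged; only the diagonal terms shrink to ρᵢσᵢ².
True-score variance = [22.3²·0.81 + 22.9²·0.74 + 23.7²·0.61] + 907.739 = 1133.5 + 907.739 = 2041.24.
Reliability = 2041.24 / 2491.13 = 0.819.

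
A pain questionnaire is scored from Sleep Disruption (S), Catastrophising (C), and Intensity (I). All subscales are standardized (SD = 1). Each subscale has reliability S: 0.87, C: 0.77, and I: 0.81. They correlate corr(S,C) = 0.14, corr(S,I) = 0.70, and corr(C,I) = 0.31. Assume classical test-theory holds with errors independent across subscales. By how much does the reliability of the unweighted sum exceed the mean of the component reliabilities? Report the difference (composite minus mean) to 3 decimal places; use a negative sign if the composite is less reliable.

Var(sum) = 3 + 2.3 = 5.3; true-score variance = 2.45 + 2.3 = 4.75; composite reliability = 0.8962.
Mean component reliability = 0.8167.
Difference = 0.8962 − 0.8167 = 0.080.

0.080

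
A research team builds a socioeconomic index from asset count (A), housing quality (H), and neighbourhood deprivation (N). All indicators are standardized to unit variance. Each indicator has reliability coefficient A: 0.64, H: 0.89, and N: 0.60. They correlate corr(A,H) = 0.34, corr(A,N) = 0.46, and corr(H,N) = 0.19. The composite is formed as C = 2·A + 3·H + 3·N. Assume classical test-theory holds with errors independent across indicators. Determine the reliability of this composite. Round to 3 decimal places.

0.828

Var(C) = 2² + 3² + 3² + 2·[6·0.34 + 6·0.46 + 9·0.19] = 22 + 13.02 = 35.02.
Under uncorrelated errors the observed covariances equal the true-score covariances, so only the own-variance terms attenuate.
True-score variance = [2²·0.64 + 3²·0.89 + 3²·0.60] + 13.02 = 15.97 + 13.02 = 28.99.
Reliability = 28.99 / 35.02 = 0.828.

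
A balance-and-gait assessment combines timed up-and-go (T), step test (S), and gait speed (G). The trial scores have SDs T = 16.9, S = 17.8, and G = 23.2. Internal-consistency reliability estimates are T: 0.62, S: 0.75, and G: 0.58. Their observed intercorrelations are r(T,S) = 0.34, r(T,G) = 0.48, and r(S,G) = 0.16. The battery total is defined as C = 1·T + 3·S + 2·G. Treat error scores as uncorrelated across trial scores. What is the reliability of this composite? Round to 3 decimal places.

Var(C) = 16.9² + 3²·17.8² + 2²·23.2² + 2·[3·16.9·17.8·0.34 + 2·16.9·23.2·0.48 + 6·17.8·23.2·0.16] = 5290.13 + 2159.35 = 7449.48.
Under uncorrelated errors the observed covariances equal the true-score covariances, so only the own-variance terms attenuate.
True-score variance = [16.9²·0.62 + 3²·17.8²·0.75 + 2²·23.2²·0.58] + 2159.35 = 3564.47 + 2159.35 = 5723.81.
Reliability = 5723.81 / 7449.48 = 0.768.

0.768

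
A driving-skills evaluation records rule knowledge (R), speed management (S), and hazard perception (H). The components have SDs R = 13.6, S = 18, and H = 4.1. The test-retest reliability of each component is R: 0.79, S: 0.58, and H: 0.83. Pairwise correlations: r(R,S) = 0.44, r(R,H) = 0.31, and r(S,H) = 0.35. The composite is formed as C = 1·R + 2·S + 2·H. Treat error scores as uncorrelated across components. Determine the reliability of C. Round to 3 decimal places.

0.736

Var(C) = 13.6² + 2²·18² + 2²·4.1² + 2·[2·13.6·18·0.44 + 2·13.6·4.1·0.31 + 4·18·4.1·0.35] = 1548.2 + 706.63 = 2254.83.
Because errors are independent across components, Cov(Tᵢ,Tⱼ) = Cov(Xᵢ,Xⱼ); the off-diagonal part of the true-score variance is the same as above.
True-score variance = [13.6²·0.79 + 2²·18²·0.58 + 2²·4.1²·0.83] + 706.63 = 953.608 + 706.63 = 1660.24.
Reliability = 1660.24 / 2254.83 = 0.736.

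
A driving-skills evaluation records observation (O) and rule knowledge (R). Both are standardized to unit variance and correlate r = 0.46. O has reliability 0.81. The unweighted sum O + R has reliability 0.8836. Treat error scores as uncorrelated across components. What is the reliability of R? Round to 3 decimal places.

0.850

Var(O+R) = 2 + 2·0.46 = 2.920.
True-score variance = ρ_O + ρ_R + 2·0.46, so 0.8836 = (0.81 + ρ_R + 0.92) / 2.920.
ρ_R = 0.8836·2.920 − 0.81 − 0.92 = 0.850.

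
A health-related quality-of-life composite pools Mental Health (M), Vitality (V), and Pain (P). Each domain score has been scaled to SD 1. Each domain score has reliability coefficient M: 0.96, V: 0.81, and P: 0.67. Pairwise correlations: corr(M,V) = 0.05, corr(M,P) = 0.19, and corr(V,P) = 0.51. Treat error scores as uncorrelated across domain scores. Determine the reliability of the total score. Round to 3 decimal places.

0.876

Var(M+V+P) = 3 + 2·[0.05 + 0.19 + 0.51] = 3 + 1.5 = 4.5.
With uncorrelated errors the cross-covariances are all true-score covariance, so they carry over unchanged; only the diagonal terms shrink to ρᵢσᵢ².
True-score variance = [0.96 + 0.81 + 0.67] + 1.5 = 2.44 + 1.5 = 3.94.
Reliability = 3.94 / 4.5 = 0.876.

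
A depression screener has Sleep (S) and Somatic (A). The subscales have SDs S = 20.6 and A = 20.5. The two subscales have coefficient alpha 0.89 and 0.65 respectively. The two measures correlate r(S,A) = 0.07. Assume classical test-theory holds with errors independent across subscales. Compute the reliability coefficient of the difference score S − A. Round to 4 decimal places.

0.7533

Var(S−A) = 20.6² + 20.5² − 2·20.6·20.5·0.07 = 844.61 − 59.122 = 785.488.
Because errors are independent across components, Cov(Tᵢ,Tⱼ) = Cov(Xᵢ,Xⱼ); the off-diagonal part of the true-score variance is the same as above.
True-score variance = [20.6²·0.89 + 20.5²·0.65] − 59.122 = 650.843 − 59.122 = 591.721.
Reliability = 591.721 / 785.488 = 0.7533.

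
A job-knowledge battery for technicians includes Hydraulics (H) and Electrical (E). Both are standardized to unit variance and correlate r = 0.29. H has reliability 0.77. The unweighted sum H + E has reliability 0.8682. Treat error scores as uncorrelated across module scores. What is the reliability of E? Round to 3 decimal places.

Var(H+E) = 2 + 2·0.29 = 2.580.
True-score variance = ρ_H + ρ_E + 2·0.29, so 0.8682 = (0.77 + ρ_E + 0.58) / 2.580.
ρ_E = 0.8682·2.580 − 0.77 − 0.58 = 0.890.

0.890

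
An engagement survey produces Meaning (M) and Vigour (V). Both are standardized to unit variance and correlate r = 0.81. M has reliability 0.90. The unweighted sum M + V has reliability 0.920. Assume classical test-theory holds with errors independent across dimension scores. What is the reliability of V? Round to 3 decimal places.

0.810

Var(M+V) = 2 + 2·0.81 = 3.620.
True-score variance = ρ_M + ρ_V + 2·0.81, so 0.920 = (0.90 + ρ_V + 1.62) / 3.620.
ρ_V = 0.920·3.620 − 0.90 − 1.62 = 0.810.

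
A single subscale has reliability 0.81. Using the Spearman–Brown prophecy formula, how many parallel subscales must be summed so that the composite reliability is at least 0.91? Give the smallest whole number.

k ≥ ρ*(1−ρ₁)/(ρ₁(1−ρ*)) = 0.91·0.19 / (0.81·0.09) = 2.372.
Smallest integer k = 3.

3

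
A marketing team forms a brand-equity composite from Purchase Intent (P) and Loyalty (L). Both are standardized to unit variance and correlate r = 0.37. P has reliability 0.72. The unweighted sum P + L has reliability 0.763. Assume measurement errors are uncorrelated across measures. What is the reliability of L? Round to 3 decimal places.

0.631

Var(P+L) = 2 + 2·0.37 = 2.740.
True-score variance = ρ_P + ρ_L + 2·0.37, so 0.763 = (0.72 + ρ_L + 0.74) / 2.740.
ρ_L = 0.763·2.740 − 0.72 − 0.74 = 0.631.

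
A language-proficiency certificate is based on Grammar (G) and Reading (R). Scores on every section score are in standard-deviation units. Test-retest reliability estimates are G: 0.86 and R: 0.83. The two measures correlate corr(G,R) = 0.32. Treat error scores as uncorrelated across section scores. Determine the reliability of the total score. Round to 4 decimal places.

0.8826

Var(G+R) = 2 + 2·[0.32] = 2 + 0.64 = 2.64.
Under uncorrelated errors the observed covariances equal the true-score covariances, so only the own-variance terms attenuate.
True-score variance = [0.86 + 0.83] + 0.64 = 1.69 + 0.64 = 2.33.
Reliability = 2.33 / 2.64 = 0.8826.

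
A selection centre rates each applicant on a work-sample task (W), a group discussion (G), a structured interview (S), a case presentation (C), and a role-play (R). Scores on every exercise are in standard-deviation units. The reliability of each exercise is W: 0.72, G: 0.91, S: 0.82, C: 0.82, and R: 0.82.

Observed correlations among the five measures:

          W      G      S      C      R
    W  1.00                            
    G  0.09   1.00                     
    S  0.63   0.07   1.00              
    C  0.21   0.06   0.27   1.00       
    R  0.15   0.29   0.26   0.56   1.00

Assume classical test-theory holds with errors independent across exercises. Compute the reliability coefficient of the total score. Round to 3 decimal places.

Var(W+G+S+C+R) = 5 + 2·[0.09 + 0.63 + 0.21 + 0.15 + 0.07 + 0.06 + 0.29 + 0.27 + 0.26 + 0.56] = 5 + 5.18 = 10.18.
Because errors are independent across components, Cov(Tᵢ,Tⱼ) = Cov(Xᵢ,Xⱼ); the off-diagonal part of the true-score variance is the same as above.
True-score variance = [0.72 + 0.91 + 0.82 + 0.82 + 0.82] + 5.18 = 4.09 + 5.18 = 9.27.
Reliability = 9.27 / 10.18 = 0.911.

0.911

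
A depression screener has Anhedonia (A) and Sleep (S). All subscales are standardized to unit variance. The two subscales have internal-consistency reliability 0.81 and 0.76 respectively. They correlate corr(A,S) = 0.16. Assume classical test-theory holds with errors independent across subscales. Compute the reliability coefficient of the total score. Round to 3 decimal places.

Var(A+S) = 2 + 2·[0.16] = 2 + 0.32 = 2.32.
Because errors are independent across components, Cov(Tᵢ,Tⱼ) = Cov(Xᵢ,Xⱼ); the off-diagonal part of the true-score variance is the same as above.
True-score variance = [0.81 + 0.76] + 0.32 = 1.57 + 0.32 = 1.89.
Reliability = 1.89 / 2.32 = 0.815.

0.815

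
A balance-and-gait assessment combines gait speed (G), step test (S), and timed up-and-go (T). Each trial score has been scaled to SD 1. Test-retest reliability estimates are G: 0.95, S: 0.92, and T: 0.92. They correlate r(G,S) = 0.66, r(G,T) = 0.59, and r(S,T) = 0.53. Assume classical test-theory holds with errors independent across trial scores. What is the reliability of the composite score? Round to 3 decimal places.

0.968

Var(G+S+T) = 3 + 2·[0.66 + 0.59 + 0.53] = 3 + 3.56 = 6.56.
Because errors are independent across components, Cov(Tᵢ,Tⱼ) = Cov(Xᵢ,Xⱼ); the off-diagonal part of the true-score variance is the same as above.
True-score variance = [0.95 + 0.92 + 0.92] + 3.56 = 2.79 + 3.56 = 6.35.
Reliability = 6.35 / 6.56 = 0.968.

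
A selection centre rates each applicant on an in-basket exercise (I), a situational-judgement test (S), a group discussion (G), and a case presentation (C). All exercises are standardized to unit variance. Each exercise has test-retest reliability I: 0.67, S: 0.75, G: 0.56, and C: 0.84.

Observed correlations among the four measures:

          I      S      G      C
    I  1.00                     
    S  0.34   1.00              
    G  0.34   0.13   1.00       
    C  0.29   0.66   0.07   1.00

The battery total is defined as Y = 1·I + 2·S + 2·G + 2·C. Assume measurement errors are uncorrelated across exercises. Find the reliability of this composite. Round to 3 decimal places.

Var(Y) = 1 + 2² + 2² + 2² + 2·[2·0.34 + 2·0.34 + 2·0.29 + 4·0.13 + 4·0.66 + 4·0.07] = 13 + 10.76 = 23.76.
Because errors are independent across components, Cov(Tᵢ,Tⱼ) = Cov(Xᵢ,Xⱼ); the off-diagonal part of the true-score variance is the same as above.
True-score variance = [0.67 + 2²·0.75 + 2²·0.56 + 2²·0.84] + 10.76 = 9.27 + 10.76 = 20.03.
Reliability = 20.03 / 23.76 = 0.843.

0.843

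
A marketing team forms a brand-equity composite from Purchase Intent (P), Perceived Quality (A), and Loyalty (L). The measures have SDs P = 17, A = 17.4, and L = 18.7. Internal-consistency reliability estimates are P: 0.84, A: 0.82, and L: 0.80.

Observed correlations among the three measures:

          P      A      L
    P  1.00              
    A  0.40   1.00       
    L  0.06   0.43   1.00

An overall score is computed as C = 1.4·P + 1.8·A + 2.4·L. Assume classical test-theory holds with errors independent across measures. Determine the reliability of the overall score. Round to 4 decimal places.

Var(C) = 1.4²·17² + 1.8²·17.4² + 2.4²·18.7² + 2·[2.52·17·17.4·0.40 + 3.36·17·18.7·0.06 + 4.32·17.4·18.7·0.43] = 3561.6 + 1933.36 = 5494.96.
Under uncorrelated errors the observed covariances equal the true-score covariances, so only the own-variance terms attenuate.
True-score variance = [1.4²·17²·0.84 + 1.8²·17.4²·0.82 + 2.4²·18.7²·0.80] + 1933.36 = 2891.55 + 1933.36 = 4824.92.
Reliability = 4824.92 / 5494.96 = 0.8781.

0.8781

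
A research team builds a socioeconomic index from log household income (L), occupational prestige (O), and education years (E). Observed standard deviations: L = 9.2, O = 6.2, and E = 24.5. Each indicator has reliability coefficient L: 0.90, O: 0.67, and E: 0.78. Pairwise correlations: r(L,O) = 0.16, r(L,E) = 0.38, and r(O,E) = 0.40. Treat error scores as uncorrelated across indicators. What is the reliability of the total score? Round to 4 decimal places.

Var(L+O+E) = 9.2² + 6.2² + 24.5² + 2·[9.2·6.2·0.16 + 9.2·24.5·0.38 + 6.2·24.5·0.40] = 723.33 + 311.077 = 1034.41.
Because errors are independent across components, Cov(Tᵢ,Tⱼ) = Cov(Xᵢ,Xⱼ); the off-diagonal part of the true-score variance is the same as above.
True-score variance = [9.2²·0.90 + 6.2²·0.67 + 24.5²·0.78] + 311.077 = 570.126 + 311.077 = 881.203.
Reliability = 881.203 / 1034.41 = 0.8519.

0.8519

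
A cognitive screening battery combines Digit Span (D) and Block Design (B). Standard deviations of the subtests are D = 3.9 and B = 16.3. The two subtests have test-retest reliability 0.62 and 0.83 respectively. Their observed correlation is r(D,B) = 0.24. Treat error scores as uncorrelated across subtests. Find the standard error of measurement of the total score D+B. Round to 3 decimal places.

Var(total) = 280.9 + 30.5136 = 311.414.
True-score variance = 229.953 + 30.5136 = 260.466, so reliability = 0.8364.
Error variance = 311.414 − 260.466 = 50.9471; SEM = √50.9471 = 7.138.

7.138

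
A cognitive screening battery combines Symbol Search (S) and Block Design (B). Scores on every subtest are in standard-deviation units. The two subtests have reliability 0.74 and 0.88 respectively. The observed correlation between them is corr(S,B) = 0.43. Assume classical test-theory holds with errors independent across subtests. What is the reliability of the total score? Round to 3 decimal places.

Var(S+B) = 2 + 2·[0.43] = 2 + 0.86 = 2.86.
Because errors are independent across components, Cov(Tᵢ,Tⱼ) = Cov(Xᵢ,Xⱼ); the off-diagonal part of the true-score variance is the same as above.
True-score variance = [0.74 + 0.88] + 0.86 = 1.62 + 0.86 = 2.48.
Reliability = 2.48 / 2.86 = 0.867.

0.867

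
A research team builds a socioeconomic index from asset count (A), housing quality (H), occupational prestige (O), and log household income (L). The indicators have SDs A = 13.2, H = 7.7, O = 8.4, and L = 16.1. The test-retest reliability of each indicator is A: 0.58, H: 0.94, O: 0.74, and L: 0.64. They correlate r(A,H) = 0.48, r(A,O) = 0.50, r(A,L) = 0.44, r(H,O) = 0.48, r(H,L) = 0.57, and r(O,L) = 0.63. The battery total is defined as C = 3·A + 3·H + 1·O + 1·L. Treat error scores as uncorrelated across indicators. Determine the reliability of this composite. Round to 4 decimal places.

Var(C) = 3²·13.2² + 3²·7.7² + 8.4² + 16.1² + 2·[9·13.2·7.7·0.48 + 3·13.2·8.4·0.50 + 3·13.2·16.1·0.44 + 3·7.7·8.4·0.48 + 3·7.7·16.1·0.57 + 8.4·16.1·0.63] = 2431.54 + 2552.52 = 4984.06.
Because errors are independent across components, Cov(Tᵢ,Tⱼ) = Cov(Xᵢ,Xⱼ); the off-diagonal part of the true-score variance is the same as above.
True-score variance = [3²·13.2²·0.58 + 3²·7.7²·0.94 + 8.4²·0.74 + 16.1²·0.64] + 2552.52 = 1629.23 + 2552.52 = 4181.76.
Reliability = 4181.76 / 4984.06 = 0.8390.

0.8390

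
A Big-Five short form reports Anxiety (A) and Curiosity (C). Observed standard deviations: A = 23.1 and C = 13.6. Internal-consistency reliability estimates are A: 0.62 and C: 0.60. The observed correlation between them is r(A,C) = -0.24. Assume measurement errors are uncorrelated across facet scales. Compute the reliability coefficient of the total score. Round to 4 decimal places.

0.5126

Var(A+C) = 23.1² + 13.6² + 2·[23.1·13.6·(-0.24)] = 718.57 − 150.797 = 567.773.
Because errors are independent across components, Cov(Tᵢ,Tⱼ) = Cov(Xᵢ,Xⱼ); the off-diagonal part of the true-score variance is the same as above.
True-score variance = [23.1²·0.62 + 13.6²·0.60] − 150.797 = 441.814 − 150.797 = 291.017.
Reliability = 291.017 / 567.773 = 0.5126.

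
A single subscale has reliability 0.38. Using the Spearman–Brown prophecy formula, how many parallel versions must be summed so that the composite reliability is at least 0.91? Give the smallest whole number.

17

k ≥ ρ*(1−ρ₁)/(ρ₁(1−ρ*)) = 0.91·0.62 / (0.38·0.09) = 16.497.
Smallest integer k = 17.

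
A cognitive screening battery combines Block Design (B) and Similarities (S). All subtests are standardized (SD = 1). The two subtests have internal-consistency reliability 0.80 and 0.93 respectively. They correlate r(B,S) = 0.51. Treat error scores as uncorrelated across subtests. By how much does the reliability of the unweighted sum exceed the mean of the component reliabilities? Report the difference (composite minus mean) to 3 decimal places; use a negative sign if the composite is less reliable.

Var(sum) = 2 + 1.02 = 3.02; true-score variance = 1.73 + 1.02 = 2.75; composite reliability = 0.9106.
Mean component reliability = 0.8650.
Difference = 0.9106 − 0.8650 = 0.046.

0.046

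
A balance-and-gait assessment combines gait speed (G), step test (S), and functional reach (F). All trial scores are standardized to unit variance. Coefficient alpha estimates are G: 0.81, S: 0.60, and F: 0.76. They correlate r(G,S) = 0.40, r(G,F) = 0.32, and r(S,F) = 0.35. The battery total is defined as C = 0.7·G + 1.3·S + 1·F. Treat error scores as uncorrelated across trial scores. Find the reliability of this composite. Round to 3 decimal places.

Var(C) = 0.7² + 1.3² + 1 + 2·[0.91·0.40 + 0.7·0.32 + 1.3·0.35] = 3.18 + 2.086 = 5.266.
With uncorrelated errors the cross-covariances are all true-score covariance, so they carry over unchanged; only the diagonal terms shrink to ρᵢσᵢ².
True-score variance = [0.7²·0.81 + 1.3²·0.60 + 0.76] + 2.086 = 2.1709 + 2.086 = 4.2569.
Reliability = 4.2569 / 5.266 = 0.808.

0.808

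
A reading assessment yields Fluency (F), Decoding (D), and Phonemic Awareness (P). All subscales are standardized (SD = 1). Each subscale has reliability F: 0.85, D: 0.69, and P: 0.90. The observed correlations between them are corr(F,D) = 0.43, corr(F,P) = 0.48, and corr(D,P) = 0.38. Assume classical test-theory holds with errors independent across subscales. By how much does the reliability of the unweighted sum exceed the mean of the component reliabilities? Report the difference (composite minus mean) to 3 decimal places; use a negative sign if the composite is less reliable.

0.086

Var(sum) = 3 + 2.58 = 5.58; true-score variance = 2.44 + 2.58 = 5.02; composite reliability = 0.8996.
Mean component reliability = 0.8133.
Difference = 0.8996 − 0.8133 = 0.086.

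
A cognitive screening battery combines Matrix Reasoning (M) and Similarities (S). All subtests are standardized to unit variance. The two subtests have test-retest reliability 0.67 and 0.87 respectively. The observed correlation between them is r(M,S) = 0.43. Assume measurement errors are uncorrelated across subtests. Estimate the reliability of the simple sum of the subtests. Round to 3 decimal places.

Var(M+S) = 2 + 2·[0.43] = 2 + 0.86 = 2.86.
With uncorrelated errors the cross-covariances are all true-score covariance, so they carry over unchanged; only the diagonal terms shrink to ρᵢσᵢ².
True-score variance = [0.67 + 0.87] + 0.86 = 1.54 + 0.86 = 2.4.
Reliability = 2.4 / 2.86 = 0.839.

0.839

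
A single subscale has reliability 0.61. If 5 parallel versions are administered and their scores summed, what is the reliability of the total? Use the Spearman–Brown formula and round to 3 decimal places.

0.887

ρ_k = kρ / (1 + (k−1)ρ) = 5·0.61 / (1 + 4·0.61) = 3.050 / 3.440 = 0.887.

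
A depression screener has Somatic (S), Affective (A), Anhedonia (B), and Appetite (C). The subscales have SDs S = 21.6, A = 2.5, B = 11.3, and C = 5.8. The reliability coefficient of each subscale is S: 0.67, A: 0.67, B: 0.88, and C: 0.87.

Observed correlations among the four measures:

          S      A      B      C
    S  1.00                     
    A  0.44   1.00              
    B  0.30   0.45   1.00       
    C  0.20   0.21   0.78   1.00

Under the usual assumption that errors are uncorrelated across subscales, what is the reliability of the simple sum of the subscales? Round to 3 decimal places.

Var(S+A+B+C) = 21.6² + 2.5² + 11.3² + 5.8² + 2·[21.6·2.5·0.44 + 21.6·11.3·0.30 + 21.6·5.8·0.20 + 2.5·11.3·0.45 + 2.5·5.8·0.21 + 11.3·5.8·0.78] = 634.14 + 377.837 = 1011.98.
Because errors are independent across components, Cov(Tᵢ,Tⱼ) = Cov(Xᵢ,Xⱼ); the off-diagonal part of the true-score variance is the same as above.
True-score variance = [21.6²·0.67 + 2.5²·0.67 + 11.3²·0.88 + 5.8²·0.87] + 377.837 = 458.417 + 377.837 = 836.254.
Reliability = 836.254 / 1011.98 = 0.826.

0.826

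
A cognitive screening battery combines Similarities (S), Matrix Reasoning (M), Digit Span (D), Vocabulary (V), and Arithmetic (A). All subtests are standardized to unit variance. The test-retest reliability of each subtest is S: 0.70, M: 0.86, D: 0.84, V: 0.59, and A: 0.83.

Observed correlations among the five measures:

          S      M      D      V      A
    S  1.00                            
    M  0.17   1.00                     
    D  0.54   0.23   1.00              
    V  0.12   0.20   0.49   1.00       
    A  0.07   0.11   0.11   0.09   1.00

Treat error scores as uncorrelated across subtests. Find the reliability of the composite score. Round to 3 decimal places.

0.873

Var(S+M+D+V+A) = 5 + 2·[0.17 + 0.54 + 0.12 + 0.07 + 0.23 + 0.20 + 0.11 + 0.49 + 0.11 + 0.09] = 5 + 4.26 = 9.26.
Under uncorrelated errors the observed covariances equal the true-score covariances, so only the own-variance terms attenuate.
True-score variance = [0.70 + 0.86 + 0.84 + 0.59 + 0.83] + 4.26 = 3.82 + 4.26 = 8.08.
Reliability = 8.08 / 9.26 = 0.873.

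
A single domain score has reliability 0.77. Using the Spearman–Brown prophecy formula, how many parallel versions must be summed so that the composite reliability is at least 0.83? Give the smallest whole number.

2

k ≥ ρ*(1−ρ₁)/(ρ₁(1−ρ*)) = 0.83·0.23 / (0.77·0.17) = 1.458.
Smallest integer k = 2.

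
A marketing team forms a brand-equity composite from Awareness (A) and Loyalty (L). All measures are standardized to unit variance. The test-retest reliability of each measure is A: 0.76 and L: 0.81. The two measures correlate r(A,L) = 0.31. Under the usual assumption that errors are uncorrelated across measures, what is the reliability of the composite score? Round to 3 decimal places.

Var(A+L) = 2 + 2·[0.31] = 2 + 0.62 = 2.62.
With uncorrelated errors the cross-covariances are all true-score covariance, so they carry over unchanged; only the diagonal terms shrink to ρᵢσᵢ².
True-score variance = [0.76 + 0.81] + 0.62 = 1.57 + 0.62 = 2.19.
Reliability = 2.19 / 2.62 = 0.836.

0.836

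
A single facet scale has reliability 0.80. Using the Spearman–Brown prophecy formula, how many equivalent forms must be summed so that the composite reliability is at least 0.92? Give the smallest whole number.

3

k ≥ ρ*(1−ρ₁)/(ρ₁(1−ρ*)) = 0.92·0.20 / (0.80·0.08) = 2.875.
Smallest integer k = 3.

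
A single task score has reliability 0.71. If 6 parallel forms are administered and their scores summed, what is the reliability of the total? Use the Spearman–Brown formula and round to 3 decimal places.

ρ_k = kρ / (1 + (k−1)ρ) = 6·0.71 / (1 + 5·0.71) = 4.260 / 4.550 = 0.936.

0.936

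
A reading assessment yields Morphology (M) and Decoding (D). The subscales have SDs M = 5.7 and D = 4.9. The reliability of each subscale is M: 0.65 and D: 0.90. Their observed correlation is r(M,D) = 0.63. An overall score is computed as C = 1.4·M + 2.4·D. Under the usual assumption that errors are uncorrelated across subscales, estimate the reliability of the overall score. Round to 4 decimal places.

Var(C) = 1.4²·5.7² + 2.4²·4.9² + 2·[3.36·5.7·4.9·0.63] = 201.978 + 118.244 = 320.222.
Because errors are independent across components, Cov(Tᵢ,Tⱼ) = Cov(Xᵢ,Xⱼ); the off-diagonal part of the true-score variance is the same as above.
True-score variance = [1.4²·5.7²·0.65 + 2.4²·4.9²·0.90] + 118.244 = 165.86 + 118.244 = 284.105.
Reliability = 284.105 / 320.222 = 0.8872.

0.8872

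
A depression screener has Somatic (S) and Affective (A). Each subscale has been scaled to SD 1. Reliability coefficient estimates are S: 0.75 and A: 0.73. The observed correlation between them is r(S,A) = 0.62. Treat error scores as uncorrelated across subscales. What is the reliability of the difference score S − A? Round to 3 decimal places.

0.316

Var(S−A) = 1 + 1 − 2·0.62 = 2 − 1.24 = 0.76.
Because errors are independent across components, Cov(Tᵢ,Tⱼ) = Cov(Xᵢ,Xⱼ); the off-diagonal part of the true-score variance is the same as above.
True-score variance = [0.75 + 0.73] − 1.24 = 1.48 − 1.24 = 0.24.
Reliability = 0.24 / 0.76 = 0.316.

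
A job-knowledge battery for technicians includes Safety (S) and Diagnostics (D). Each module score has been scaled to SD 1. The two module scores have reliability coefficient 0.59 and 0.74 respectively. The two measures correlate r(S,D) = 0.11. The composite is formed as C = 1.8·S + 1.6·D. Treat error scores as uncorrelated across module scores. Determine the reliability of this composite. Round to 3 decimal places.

Var(C) = 1.8² + 1.6² + 2·[2.88·0.11] = 5.8 + 0.6336 = 6.4336.
With uncorrelated errors the cross-covariances are all true-score covariance, so they carry over unchanged; only the diagonal terms shrink to ρᵢσᵢ².
True-score variance = [1.8²·0.59 + 1.6²·0.74] + 0.6336 = 3.806 + 0.6336 = 4.4396.
Reliability = 4.4396 / 6.4336 = 0.690.

0.690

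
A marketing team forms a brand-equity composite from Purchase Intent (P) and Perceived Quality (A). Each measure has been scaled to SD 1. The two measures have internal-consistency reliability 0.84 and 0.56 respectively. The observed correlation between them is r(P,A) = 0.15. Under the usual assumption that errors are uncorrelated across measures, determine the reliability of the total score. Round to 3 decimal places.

Var(P+A) = 2 + 2·[0.15] = 2 + 0.3 = 2.3.
Because errors are independent across components, Cov(Tᵢ,Tⱼ) = Cov(Xᵢ,Xⱼ); the off-diagonal part of the true-score variance is the same as above.
True-score variance = [0.84 + 0.56] + 0.3 = 1.4 + 0.3 = 1.7.
Reliability = 1.7 / 2.3 = 0.739.

0.739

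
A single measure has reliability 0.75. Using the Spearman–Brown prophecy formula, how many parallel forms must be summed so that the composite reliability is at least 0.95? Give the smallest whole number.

k ≥ ρ*(1−ρ₁)/(ρ₁(1−ρ*)) = 0.95·0.25 / (0.75·0.05) = 6.333.
Smallest integer k = 7.

7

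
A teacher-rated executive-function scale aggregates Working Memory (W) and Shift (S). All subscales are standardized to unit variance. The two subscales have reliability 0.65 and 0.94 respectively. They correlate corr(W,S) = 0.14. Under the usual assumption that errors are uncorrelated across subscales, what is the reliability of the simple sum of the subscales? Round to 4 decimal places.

Var(W+S) = 2 + 2·[0.14] = 2 + 0.28 = 2.28.
Because errors are independent across components, Cov(Tᵢ,Tⱼ) = Cov(Xᵢ,Xⱼ); the off-diagonal part of the true-score variance is the same as above.
True-score variance = [0.65 + 0.94] + 0.28 = 1.59 + 0.28 = 1.87.
Reliability = 1.87 / 2.28 = 0.8202.

0.8202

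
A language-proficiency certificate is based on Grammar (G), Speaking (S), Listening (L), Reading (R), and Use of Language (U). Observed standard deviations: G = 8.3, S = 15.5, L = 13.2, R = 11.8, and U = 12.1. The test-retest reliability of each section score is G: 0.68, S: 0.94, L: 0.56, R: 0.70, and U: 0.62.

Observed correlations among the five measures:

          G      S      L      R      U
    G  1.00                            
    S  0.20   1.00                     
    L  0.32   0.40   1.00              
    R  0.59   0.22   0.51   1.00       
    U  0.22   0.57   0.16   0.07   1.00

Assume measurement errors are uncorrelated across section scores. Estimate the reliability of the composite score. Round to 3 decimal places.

Var(G+S+L+R+U) = 8.3² + 15.5² + 13.2² + 11.8² + 12.1² + 2·[8.3·15.5·0.20 + 8.3·13.2·0.32 + 8.3·11.8·0.59 + 8.3·12.1·0.22 + 15.5·13.2·0.40 + 15.5·11.8·0.22 + 15.5·12.1·0.57 + 13.2·11.8·0.51 + 13.2·12.1·0.16 + 11.8·12.1·0.07] = 769.03 + 969.275 = 1738.3.
Because errors are independent across components, Cov(Tᵢ,Tⱼ) = Cov(Xᵢ,Xⱼ); the off-diagonal part of the true-score variance is the same as above.
True-score variance = [8.3²·0.68 + 15.5²·0.94 + 13.2²·0.56 + 11.8²·0.70 + 12.1²·0.62] + 969.275 = 558.497 + 969.275 = 1527.77.
Reliability = 1527.77 / 1738.3 = 0.879.

0.879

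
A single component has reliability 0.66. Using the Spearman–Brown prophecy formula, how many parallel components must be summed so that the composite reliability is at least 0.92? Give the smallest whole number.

k ≥ ρ*(1−ρ₁)/(ρ₁(1−ρ*)) = 0.92·0.34 / (0.66·0.08) = 5.924.
Smallest integer k = 6.

6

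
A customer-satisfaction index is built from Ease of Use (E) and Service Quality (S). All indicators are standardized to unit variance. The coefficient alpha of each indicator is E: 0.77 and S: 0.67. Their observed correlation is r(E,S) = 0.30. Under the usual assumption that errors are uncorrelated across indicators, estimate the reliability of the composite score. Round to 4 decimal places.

Var(E+S) = 2 + 2·[0.30] = 2 + 0.6 = 2.6.
Under uncorrelated errors the observed covariances equal the true-score covariances, so only the own-variance terms attenuate.
True-score variance = [0.77 + 0.67] + 0.6 = 1.44 + 0.6 = 2.04.
Reliability = 2.04 / 2.6 = 0.7846.

0.7846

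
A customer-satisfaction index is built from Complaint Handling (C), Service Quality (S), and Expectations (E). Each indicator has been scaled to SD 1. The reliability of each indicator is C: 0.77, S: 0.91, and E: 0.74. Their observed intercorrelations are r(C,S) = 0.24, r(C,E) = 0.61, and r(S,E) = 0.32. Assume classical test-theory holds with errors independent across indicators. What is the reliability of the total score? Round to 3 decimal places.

Var(C+S+E) = 3 + 2·[0.24 + 0.61 + 0.32] = 3 + 2.34 = 5.34.
Because errors are independent across components, Cov(Tᵢ,Tⱼ) = Cov(Xᵢ,Xⱼ); the off-diagonal part of the true-score variance is the same as above.
True-score variance = [0.77 + 0.91 + 0.74] + 2.34 = 2.42 + 2.34 = 4.76.
Reliability = 4.76 / 5.34 = 0.891.

0.891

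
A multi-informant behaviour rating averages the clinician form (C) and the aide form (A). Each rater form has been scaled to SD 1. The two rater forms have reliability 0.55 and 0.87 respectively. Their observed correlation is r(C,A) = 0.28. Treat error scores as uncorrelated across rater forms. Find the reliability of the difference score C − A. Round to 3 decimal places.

0.597

Var(C−A) = 1 + 1 − 2·0.28 = 2 − 0.56 = 1.44.
Under uncorrelated errors the observed covariances equal the true-score covariances, so only the own-variance terms attenuate.
True-score variance = [0.55 + 0.87] − 0.56 = 1.42 − 0.56 = 0.86.
Reliability = 0.86 / 1.44 = 0.597.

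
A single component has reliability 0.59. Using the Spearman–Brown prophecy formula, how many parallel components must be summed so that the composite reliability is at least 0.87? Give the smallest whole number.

k ≥ ρ*(1−ρ₁)/(ρ₁(1−ρ*)) = 0.87·0.41 / (0.59·0.13) = 4.651.
Smallest integer k = 5.

5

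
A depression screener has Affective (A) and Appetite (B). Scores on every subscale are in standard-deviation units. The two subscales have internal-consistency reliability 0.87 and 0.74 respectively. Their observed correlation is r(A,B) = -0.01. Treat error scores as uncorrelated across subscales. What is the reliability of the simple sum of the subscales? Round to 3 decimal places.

0.803

Var(A+B) = 2 + 2·[(-0.01)] = 2 − 0.02 = 1.98.
Because errors are independent across components, Cov(Tᵢ,Tⱼ) = Cov(Xᵢ,Xⱼ); the off-diagonal part of the true-score variance is the same as above.
True-score variance = [0.87 + 0.74] − 0.02 = 1.61 − 0.02 = 1.59.
Reliability = 1.59 / 1.98 = 0.803.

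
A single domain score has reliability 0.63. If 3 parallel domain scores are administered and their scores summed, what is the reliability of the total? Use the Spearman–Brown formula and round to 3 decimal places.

ρ_k = kρ / (1 + (k−1)ρ) = 3·0.63 / (1 + 2·0.63) = 1.890 / 2.260 = 0.836.

0.836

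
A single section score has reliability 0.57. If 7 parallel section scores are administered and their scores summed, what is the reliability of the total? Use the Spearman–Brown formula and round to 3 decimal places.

ρ_k = kρ / (1 + (k−1)ρ) = 7·0.57 / (1 + 6·0.57) = 3.990 / 4.420 = 0.903.

0.903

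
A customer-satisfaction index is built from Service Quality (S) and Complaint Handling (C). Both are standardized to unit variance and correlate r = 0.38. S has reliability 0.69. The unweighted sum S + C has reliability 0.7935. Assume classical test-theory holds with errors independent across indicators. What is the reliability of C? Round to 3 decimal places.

0.740

Var(S+C) = 2 + 2·0.38 = 2.760.
True-score variance = ρ_S + ρ_C + 2·0.38, so 0.7935 = (0.69 + ρ_C + 0.76) / 2.760.
ρ_C = 0.7935·2.760 − 0.69 − 0.76 = 0.740.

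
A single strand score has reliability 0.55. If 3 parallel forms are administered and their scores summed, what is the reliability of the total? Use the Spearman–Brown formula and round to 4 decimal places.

0.7857

ρ_k = kρ / (1 + (k−1)ρ) = 3·0.55 / (1 + 2·0.55) = 1.650 / 2.100 = 0.7857.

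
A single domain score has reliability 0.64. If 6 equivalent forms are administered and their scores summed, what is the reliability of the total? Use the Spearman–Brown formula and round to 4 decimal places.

0.9143

ρ_k = kρ / (1 + (k−1)ρ) = 6·0.64 / (1 + 5·0.64) = 3.840 / 4.200 = 0.9143.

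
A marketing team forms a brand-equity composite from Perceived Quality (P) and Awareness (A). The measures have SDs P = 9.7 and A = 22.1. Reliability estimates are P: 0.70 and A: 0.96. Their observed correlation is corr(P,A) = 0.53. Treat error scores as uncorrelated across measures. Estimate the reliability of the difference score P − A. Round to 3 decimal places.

0.866

Var(P−A) = 9.7² + 22.1² − 2·9.7·22.1·0.53 = 582.5 − 227.232 = 355.268.
With uncorrelated errors the cross-covariances are all true-score covariance, so they carry over unchanged; only the diagonal terms shrink to ρᵢσᵢ².
True-score variance = [9.7²·0.70 + 22.1²·0.96] − 227.232 = 534.737 − 227.232 = 307.504.
Reliability = 307.504 / 355.268 = 0.866.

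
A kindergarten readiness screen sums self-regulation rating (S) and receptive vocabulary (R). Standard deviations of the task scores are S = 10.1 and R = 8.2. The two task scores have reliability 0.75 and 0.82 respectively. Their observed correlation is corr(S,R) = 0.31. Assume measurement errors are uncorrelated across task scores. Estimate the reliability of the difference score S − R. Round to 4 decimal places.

0.6810

Var(S−R) = 10.1² + 8.2² − 2·10.1·8.2·0.31 = 169.25 − 51.3484 = 117.902.
Under uncorrelated errors the observed covariances equal the true-score covariances, so only the own-variance terms attenuate.
True-score variance = [10.1²·0.75 + 8.2²·0.82] − 51.3484 = 131.644 − 51.3484 = 80.2959.
Reliability = 80.2959 / 117.902 = 0.6810.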